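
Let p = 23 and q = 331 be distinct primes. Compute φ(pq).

For distinct primes, φ(pq) = (p−1)(q−1) = 22 × 330 = 7260.

7260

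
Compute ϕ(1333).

1260

First factor: 1333 = 31 · 43.
φ(31) = 31 − 1 = 30.
φ(43) = 43 − 1 = 42.
Since φ is multiplicative, φ(1333) = 30 · 42 = 1260.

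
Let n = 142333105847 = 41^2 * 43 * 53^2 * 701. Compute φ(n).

132883296000

φ(142333105847) = 142333105847 · (1 − 1/41) · (1 − 1/43) · (1 − 1/53) · (1 − 1/701)
       = 142333105847 · 61152000/65500739 = 132883296000.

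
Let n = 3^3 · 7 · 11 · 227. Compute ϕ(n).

244080

φ(3^3) = 3^2·(3−1) = 9·2 = 18.
φ(7) = 7 − 1 = 6.
φ(11) = 11 − 1 = 10.
φ(227) = 227 − 1 = 226.
Multiply: 18 · 6 · 10 · 226 = 244080.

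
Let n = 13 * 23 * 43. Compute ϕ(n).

11088

φ(12857) = 12857 · (1 − 1/13) · (1 − 1/23) · (1 − 1/43)
       = 12857 · 11088/12857 = 11088.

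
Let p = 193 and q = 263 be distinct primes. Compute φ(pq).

50304

φ(193) = 193 − 1 = 192.
φ(263) = 263 − 1 = 262.
Since φ is multiplicative, φ(50759) = 192 · 262 = 50304.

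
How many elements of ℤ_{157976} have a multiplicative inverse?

60480

First factor: 157976 = 2^3 × 7^2 × 13 × 31.
φ(2^3) = 2^3 − 2^2 = 8 − 4 = 4.
φ(7^2) = 7^1·(7−1) = 7·6 = 42.
φ(13) = 13 − 1 = 12.
φ(31) = 31 − 1 = 30.
Multiply: 4 · 42 · 12 · 30 = 60480.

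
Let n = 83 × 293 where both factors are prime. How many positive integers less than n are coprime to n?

23944

φ(83) = 83 − 1 = 82.
φ(293) = 293 − 1 = 292.
Multiply: 82 · 292 = 23944.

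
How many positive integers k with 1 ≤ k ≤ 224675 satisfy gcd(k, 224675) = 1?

151200

Prime factorization: 224675 = 5**2 · 11 · 19 · 43.
φ(224675) = 224675 · (1 − 1/5) · (1 − 1/11) · (1 − 1/19) · (1 − 1/43)
       = 224675 · 30240/44935 = 151200.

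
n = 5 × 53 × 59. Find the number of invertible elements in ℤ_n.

φ(5) = 5 − 1 = 4.
φ(53) = 53 − 1 = 52.
φ(59) = 59 − 1 = 58.
Since φ is multiplicative, φ(15635) = 4 · 52 · 58 = 12064.

12064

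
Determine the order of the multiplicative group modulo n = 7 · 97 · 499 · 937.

268489728

φ(317475277) = 317475277 · (1 − 1/7) · (1 − 1/97) · (1 − 1/499) · (1 − 1/937)
       = 317475277 · 268489728/317475277 = 268489728.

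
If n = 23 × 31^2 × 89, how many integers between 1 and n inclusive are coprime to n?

1800480

φ(23) = 23 − 1 = 22.
φ(31^2) = 31^2 − 31^1 = 961 − 31 = 930.
φ(89) = 89 − 1 = 88.
Since φ is multiplicative, φ(1967167) = 22 · 930 · 88 = 1800480.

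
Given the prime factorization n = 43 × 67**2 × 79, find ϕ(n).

14486472

φ(43) = 43 − 1 = 42.
φ(67^2) = 67^2 − 67^1 = 4489 − 67 = 4422.
φ(79) = 79 − 1 = 78.
Since φ is multiplicative, φ(15249133) = 42 · 4422 · 78 = 14486472.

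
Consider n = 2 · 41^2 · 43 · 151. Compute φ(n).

10332000

φ(2) = 2 − 1 = 1.
φ(41^2) = 41^1·(41−1) = 41·40 = 1640.
φ(43) = 43 − 1 = 42.
φ(151) = 151 − 1 = 150.
Multiply: 1 · 1640 · 42 · 150 = 10332000.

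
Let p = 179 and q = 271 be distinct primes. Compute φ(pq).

φ(pq) = (p−1)(q−1) = 178 · 270 = 48060.

48060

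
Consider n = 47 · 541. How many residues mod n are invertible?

24840

φ(25427) = 25427 · (1 − 1/47) · (1 − 1/541)
       = 25427 · 24840/25427 = 24840.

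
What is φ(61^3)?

223260

φ(226981) = 226981 · (1 − 1/61)
       = 226981 · 60/61 = 223260.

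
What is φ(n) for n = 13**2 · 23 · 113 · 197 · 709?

53340198912

φ(13^2) = 13^1·(13−1) = 13·12 = 156.
φ(23) = 23 − 1 = 22.
φ(113) = 113 − 1 = 112.
φ(197) = 197 − 1 = 196.
φ(709) = 709 − 1 = 708.
Multiply: 156 · 22 · 112 · 196 · 708 = 53340198912.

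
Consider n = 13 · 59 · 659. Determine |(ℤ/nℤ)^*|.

457968

φ(13) = 13 − 1 = 12.
φ(59) = 59 − 1 = 58.
φ(659) = 659 − 1 = 658.
φ(505453) = 12 × 58 × 658 = 457968.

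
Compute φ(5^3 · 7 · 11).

6000

φ(9625) = 9625 · (1 − 1/5) · (1 − 1/7) · (1 − 1/11)
       = 9625 · 240/385 = 6000.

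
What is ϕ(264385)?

Factor 264385: 264385 = 5 × 11^2 × 19 × 23.
φ(264385) = 264385 · (1 − 1/5) · (1 − 1/11) · (1 − 1/19) · (1 − 1/23)
       = 264385 · 15840/24035 = 174240.

174240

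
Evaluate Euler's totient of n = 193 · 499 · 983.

93894912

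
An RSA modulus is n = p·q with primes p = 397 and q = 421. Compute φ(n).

166320

φ(n) = (p − 1)(q − 1) = (397−1)(421−1) = 396·420 = 166320.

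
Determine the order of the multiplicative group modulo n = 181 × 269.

48240

φ(181) = 181 − 1 = 180.
φ(269) = 269 − 1 = 268.
Multiply: 180 · 268 = 48240.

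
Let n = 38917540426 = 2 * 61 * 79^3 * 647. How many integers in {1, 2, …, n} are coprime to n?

18868290480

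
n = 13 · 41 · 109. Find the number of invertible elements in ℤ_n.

51840

φ(58097) = 58097 · (1 − 1/13) · (1 − 1/41) · (1 − 1/109)
       = 58097 · 51840/58097 = 51840.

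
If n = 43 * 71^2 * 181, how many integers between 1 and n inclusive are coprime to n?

φ(43) = 43 − 1 = 42.
φ(71^2) = 71^2 − 71^1 = 5041 − 71 = 4970.
φ(181) = 181 − 1 = 180.
Multiply: 42 · 4970 · 180 = 37573200.

37573200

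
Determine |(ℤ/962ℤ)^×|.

Factor 962: 962 = 2 × 13 × 37.
φ(2) = 2 − 1 = 1.
φ(13) = 13 − 1 = 12.
φ(37) = 37 − 1 = 36.
Since φ is multiplicative, φ(962) = 1 · 12 · 36 = 432.

432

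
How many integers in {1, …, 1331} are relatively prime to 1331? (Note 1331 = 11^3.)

1210

φ(11^3) = 11^2·(11−1) = 121·10 = 1210.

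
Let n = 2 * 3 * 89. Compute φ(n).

φ(2) = 2 − 1 = 1.
φ(3) = 3 − 1 = 2.
φ(89) = 89 − 1 = 88.
φ(534) = 1 × 2 × 88 = 176.

176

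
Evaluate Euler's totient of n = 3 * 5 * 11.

φ(165) = 165 · (1 − 1/3) · (1 − 1/5) · (1 − 1/11)
       = 165 · 80/165 = 80.

80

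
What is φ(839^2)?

703082

φ(703921) = 703921 · (1 − 1/839)
       = 703921 · 838/839 = 703082.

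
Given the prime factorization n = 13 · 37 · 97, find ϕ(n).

41472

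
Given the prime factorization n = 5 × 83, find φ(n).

328

φ(5) = 5 − 1 = 4.
φ(83) = 83 − 1 = 82.
Since φ is multiplicative, φ(415) = 4 · 82 = 328.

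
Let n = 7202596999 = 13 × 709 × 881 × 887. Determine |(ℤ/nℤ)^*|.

6624161280

φ(7202596999) = 7202596999 · (1 − 1/13) · (1 − 1/709) · (1 − 1/881) · (1 − 1/887)
       = 7202596999 · 6624161280/7202596999 = 6624161280.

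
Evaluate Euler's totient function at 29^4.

φ(29^4) = 29^4 − 29^3 = 707281 − 24389 = 682892.

682892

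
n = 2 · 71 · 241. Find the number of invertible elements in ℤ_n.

16800

φ(34222) = 34222 · (1 − 1/2) · (1 − 1/71) · (1 − 1/241)
       = 34222 · 16800/34222 = 16800.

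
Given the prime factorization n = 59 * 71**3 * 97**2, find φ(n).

φ(198687491341) = 198687491341 · (1 − 1/59) · (1 − 1/71) · (1 − 1/97)
       = 198687491341 · 389760/406333 = 190583675520.

190583675520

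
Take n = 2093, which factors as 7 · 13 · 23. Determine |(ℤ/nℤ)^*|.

φ(7) = 7 − 1 = 6.
φ(13) = 13 − 1 = 12.
φ(23) = 23 − 1 = 22.
φ(2093) = 6 × 12 × 22 = 1584.

1584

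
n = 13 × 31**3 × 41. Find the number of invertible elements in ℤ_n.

13838400

φ(13) = 13 − 1 = 12.
φ(31^3) = 31^3 − 31^2 = 29791 − 961 = 28830.
φ(41) = 41 − 1 = 40.
Multiply: 12 · 28830 · 40 = 13838400.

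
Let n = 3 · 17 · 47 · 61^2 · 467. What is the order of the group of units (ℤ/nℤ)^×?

φ(3) = 3 − 1 = 2.
φ(17) = 17 − 1 = 16.
φ(47) = 47 − 1 = 46.
φ(61^2) = 61^2 − 61^1 = 3721 − 61 = 3660.
φ(467) = 467 − 1 = 466.
φ(4165283679) = 2 × 16 × 46 × 3660 × 466 = 2510584320.

2510584320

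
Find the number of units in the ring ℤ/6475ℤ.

Factor 6475: 6475 = 5^2 * 7 * 37.
φ(6475) = 6475 · (1 − 1/5) · (1 − 1/7) · (1 − 1/37)
       = 6475 · 864/1295 = 4320.

4320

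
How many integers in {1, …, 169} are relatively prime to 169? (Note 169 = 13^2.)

156

φ(13^2) = 13^2 − 13^1 = 169 − 13 = 156.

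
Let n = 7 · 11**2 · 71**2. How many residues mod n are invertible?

3280200

φ(7) = 7 − 1 = 6.
φ(11^2) = 11^2 − 11^1 = 121 − 11 = 110.
φ(71^2) = 71^1·(71−1) = 71·70 = 4970.
Since φ is multiplicative, φ(4269727) = 6 · 110 · 4970 = 3280200.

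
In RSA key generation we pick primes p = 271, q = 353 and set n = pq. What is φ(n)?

φ(271) = 271 − 1 = 270.
φ(353) = 353 − 1 = 352.
φ(95663) = 270 × 352 = 95040.

95040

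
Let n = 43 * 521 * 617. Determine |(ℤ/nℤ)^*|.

13453440

φ(13822651) = 13822651 · (1 − 1/43) · (1 − 1/521) · (1 − 1/617)
       = 13822651 · 13453440/13822651 = 13453440.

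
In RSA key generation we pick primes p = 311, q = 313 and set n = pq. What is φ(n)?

φ(n) = (p − 1)(q − 1) = (311−1)(313−1) = 310·312 = 96720.

96720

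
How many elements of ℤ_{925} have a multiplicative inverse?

720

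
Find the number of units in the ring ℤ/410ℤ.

160

Prime factorization: 410 = 2 · 5 · 41.
φ(2) = 2 − 1 = 1.
φ(5) = 5 − 1 = 4.
φ(41) = 41 − 1 = 40.
Since φ is multiplicative, φ(410) = 1 · 4 · 40 = 160.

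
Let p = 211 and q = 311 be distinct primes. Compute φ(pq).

65100

φ(n) = (p − 1)(q − 1) = (211−1)(311−1) = 210·310 = 65100.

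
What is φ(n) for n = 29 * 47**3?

2845192

φ(29) = 29 − 1 = 28.
φ(47^3) = 47^2·(47−1) = 2209·46 = 101614.
Since φ is multiplicative, φ(3010867) = 28 · 101614 = 2845192.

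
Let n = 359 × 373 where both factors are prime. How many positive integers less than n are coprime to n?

φ(133907) = 133907 · (1 − 1/359) · (1 − 1/373)
       = 133907 · 133176/133907 = 133176.

133176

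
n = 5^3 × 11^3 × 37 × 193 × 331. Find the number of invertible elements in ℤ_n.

275996160000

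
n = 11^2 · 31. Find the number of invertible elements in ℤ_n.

3300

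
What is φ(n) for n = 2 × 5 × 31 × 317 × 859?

φ(84413930) = 84413930 · (1 − 1/2) · (1 − 1/5) · (1 − 1/31) · (1 − 1/317) · (1 − 1/859)
       = 84413930 · 32535360/84413930 = 32535360.

32535360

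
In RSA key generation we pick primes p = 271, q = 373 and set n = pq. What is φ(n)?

φ(271) = 271 − 1 = 270.
φ(373) = 373 − 1 = 372.
Multiply: 270 · 372 = 100440.

100440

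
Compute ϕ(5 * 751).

3000

φ(5) = 5 − 1 = 4.
φ(751) = 751 − 1 = 750.
φ(3755) = 4 × 750 = 3000.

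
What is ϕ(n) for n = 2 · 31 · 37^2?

39960

φ(84878) = 84878 · (1 − 1/2) · (1 − 1/31) · (1 − 1/37)
       = 84878 · 1080/2294 = 39960.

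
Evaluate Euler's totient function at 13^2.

φ(169) = 169 · (1 − 1/13)
       = 169 · 12/13 = 156.

156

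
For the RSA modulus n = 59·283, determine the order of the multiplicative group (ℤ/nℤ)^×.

φ(pq) = (p−1)(q−1) = 58 · 282 = 16356.

16356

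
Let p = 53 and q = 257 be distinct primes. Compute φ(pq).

13312

For distinct primes, φ(pq) = (p−1)(q−1) = 52 × 256 = 13312.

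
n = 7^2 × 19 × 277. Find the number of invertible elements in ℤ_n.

φ(257887) = 257887 · (1 − 1/7) · (1 − 1/19) · (1 − 1/277)
       = 257887 · 29808/36841 = 208656.

208656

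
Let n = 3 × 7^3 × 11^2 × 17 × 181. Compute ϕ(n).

φ(383114193) = 383114193 · (1 − 1/3) · (1 − 1/7) · (1 − 1/11) · (1 − 1/17) · (1 − 1/181)
       = 383114193 · 345600/710787 = 186278400.

186278400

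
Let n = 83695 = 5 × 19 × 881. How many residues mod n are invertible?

φ(83695) = 83695 · (1 − 1/5) · (1 − 1/19) · (1 − 1/881)
       = 83695 · 63360/83695 = 63360.

63360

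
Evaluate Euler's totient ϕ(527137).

443520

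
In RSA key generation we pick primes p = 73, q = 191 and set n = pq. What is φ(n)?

φ(pq) = (p−1)(q−1) = 72 · 190 = 13680.

13680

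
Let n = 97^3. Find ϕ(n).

903264

φ(912673) = 912673 · (1 − 1/97)
       = 912673 · 96/97 = 903264.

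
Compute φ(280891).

Prime factorization: 280891 = 13 × 17 × 31 × 41.
φ(13) = 13 − 1 = 12.
φ(17) = 17 − 1 = 16.
φ(31) = 31 − 1 = 30.
φ(41) = 41 − 1 = 40.
Since φ is multiplicative, φ(280891) = 12 · 16 · 30 · 40 = 230400.

230400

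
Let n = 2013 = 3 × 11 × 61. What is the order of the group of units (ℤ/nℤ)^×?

φ(3) = 3 − 1 = 2.
φ(11) = 11 − 1 = 10.
φ(61) = 61 − 1 = 60.
Since φ is multiplicative, φ(2013) = 2 · 10 · 60 = 1200.

1200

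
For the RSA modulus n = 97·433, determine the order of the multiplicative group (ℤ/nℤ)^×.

41472

For distinct primes, φ(pq) = (p−1)(q−1) = 96 × 432 = 41472.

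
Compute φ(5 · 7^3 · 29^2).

φ(1442315) = 1442315 · (1 − 1/5) · (1 − 1/7) · (1 − 1/29)
       = 1442315 · 672/1015 = 954912.

954912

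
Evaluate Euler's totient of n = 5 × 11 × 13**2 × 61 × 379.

φ(214891105) = 214891105 · (1 − 1/5) · (1 − 1/11) · (1 − 1/13) · (1 − 1/61) · (1 − 1/379)
       = 214891105 · 10886400/16530085 = 141523200.

141523200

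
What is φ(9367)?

8064

Prime factorization: 9367 = 17 * 19 * 29.
φ(17) = 17 − 1 = 16.
φ(19) = 19 − 1 = 18.
φ(29) = 29 − 1 = 28.
Since φ is multiplicative, φ(9367) = 16 · 18 · 28 = 8064.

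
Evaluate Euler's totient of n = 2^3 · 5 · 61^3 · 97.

342927360

φ(2^3) = 2^3 − 2^2 = 8 − 4 = 4.
φ(5) = 5 − 1 = 4.
φ(61^3) = 61^2·(61−1) = 3721·60 = 223260.
φ(97) = 97 − 1 = 96.
Multiply: 4 · 4 · 223260 · 96 = 342927360.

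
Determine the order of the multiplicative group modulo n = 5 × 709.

2832

φ(5) = 5 − 1 = 4.
φ(709) = 709 − 1 = 708.
Multiply: 4 · 708 = 2832.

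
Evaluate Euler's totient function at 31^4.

893730

φ(31^4) = 31^3·(31−1) = 29791·30 = 893730.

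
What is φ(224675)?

First factor: 224675 = 5^2 * 11 * 19 * 43.
φ(5^2) = 5^1·(5−1) = 5·4 = 20.
φ(11) = 11 − 1 = 10.
φ(19) = 19 − 1 = 18.
φ(43) = 43 − 1 = 42.
φ(224675) = 20 × 10 × 18 × 42 = 151200.

151200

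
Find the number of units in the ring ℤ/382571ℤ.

302400

Factor 382571: 382571 = 7 * 31 * 41 * 43.
φ(7) = 7 − 1 = 6.
φ(31) = 31 − 1 = 30.
φ(41) = 41 − 1 = 40.
φ(43) = 43 − 1 = 42.
φ(382571) = 6 × 30 × 40 × 42 = 302400.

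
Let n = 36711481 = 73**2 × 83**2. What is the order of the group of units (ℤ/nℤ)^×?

35772336

φ(73^2) = 73^1·(73−1) = 73·72 = 5256.
φ(83^2) = 83^1·(83−1) = 83·82 = 6806.
φ(36711481) = 5256 × 6806 = 35772336.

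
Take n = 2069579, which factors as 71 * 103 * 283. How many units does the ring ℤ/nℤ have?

2013480

φ(71) = 71 − 1 = 70.
φ(103) = 103 − 1 = 102.
φ(283) = 283 − 1 = 282.
Multiply: 70 · 102 · 282 = 2013480.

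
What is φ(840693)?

444528

First factor: 840693 = 3 · 7^3 · 19 · 43.
φ(840693) = 840693 · (1 − 1/3) · (1 − 1/7) · (1 − 1/19) · (1 − 1/43)
       = 840693 · 9072/17157 = 444528.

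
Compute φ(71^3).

352870

φ(71^3) = 71^3 − 71^2 = 357911 − 5041 = 352870.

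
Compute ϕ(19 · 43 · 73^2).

3973536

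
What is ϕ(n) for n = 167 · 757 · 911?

114201360

φ(167) = 167 − 1 = 166.
φ(757) = 757 − 1 = 756.
φ(911) = 911 − 1 = 910.
Since φ is multiplicative, φ(115167709) = 166 · 756 · 910 = 114201360.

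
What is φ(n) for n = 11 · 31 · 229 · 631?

φ(49274159) = 49274159 · (1 − 1/11) · (1 − 1/31) · (1 − 1/229) · (1 − 1/631)
       = 49274159 · 43092000/49274159 = 43092000.

43092000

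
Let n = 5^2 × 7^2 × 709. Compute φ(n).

594720

φ(5^2) = 5^2 − 5^1 = 25 − 5 = 20.
φ(7^2) = 7^2 − 7^1 = 49 − 7 = 42.
φ(709) = 709 − 1 = 708.
φ(868525) = 20 × 42 × 708 = 594720.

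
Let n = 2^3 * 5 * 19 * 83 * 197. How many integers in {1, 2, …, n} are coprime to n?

4628736

φ(2^3) = 2^2·(2−1) = 4·1 = 4.
φ(5) = 5 − 1 = 4.
φ(19) = 19 − 1 = 18.
φ(83) = 83 − 1 = 82.
φ(197) = 197 − 1 = 196.
Multiply: 4 · 4 · 18 · 82 · 196 = 4628736.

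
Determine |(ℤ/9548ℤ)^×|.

Prime factorization: 9548 = 2^2 * 7 * 11 * 31.
φ(2^2) = 2^1·(2−1) = 2·1 = 2.
φ(7) = 7 − 1 = 6.
φ(11) = 11 − 1 = 10.
φ(31) = 31 − 1 = 30.
Multiply: 2 · 6 · 10 · 30 = 3600.

3600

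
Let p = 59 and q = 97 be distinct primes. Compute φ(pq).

5568

For distinct primes, φ(pq) = (p−1)(q−1) = 58 × 96 = 5568.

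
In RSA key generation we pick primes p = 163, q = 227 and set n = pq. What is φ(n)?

For distinct primes, φ(pq) = (p−1)(q−1) = 162 × 226 = 36612.

36612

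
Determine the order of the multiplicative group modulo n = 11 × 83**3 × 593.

3344196160

φ(3729766601) = 3729766601 · (1 − 1/11) · (1 − 1/83) · (1 − 1/593)
       = 3729766601 · 485440/541409 = 3344196160.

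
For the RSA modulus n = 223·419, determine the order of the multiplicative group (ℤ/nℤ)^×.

For distinct primes, φ(pq) = (p−1)(q−1) = 222 × 418 = 92796.

92796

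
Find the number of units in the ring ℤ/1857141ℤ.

1857141 = 3^3 · 11 · 13^2 · 37.
φ(3^3) = 3^2·(3−1) = 9·2 = 18.
φ(11) = 11 − 1 = 10.
φ(13^2) = 13^2 − 13^1 = 169 − 13 = 156.
φ(37) = 37 − 1 = 36.
Multiply: 18 · 10 · 156 · 36 = 1010880.

1010880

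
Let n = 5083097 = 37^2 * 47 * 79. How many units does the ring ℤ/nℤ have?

φ(37^2) = 37^2 − 37^1 = 1369 − 37 = 1332.
φ(47) = 47 − 1 = 46.
φ(79) = 79 − 1 = 78.
Since φ is multiplicative, φ(5083097) = 1332 · 46 · 78 = 4779216.

4779216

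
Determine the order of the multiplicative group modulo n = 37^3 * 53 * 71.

φ(37^3) = 37^2·(37−1) = 1369·36 = 49284.
φ(53) = 53 − 1 = 52.
φ(71) = 71 − 1 = 70.
Since φ is multiplicative, φ(190607239) = 49284 · 52 · 70 = 179393760.

179393760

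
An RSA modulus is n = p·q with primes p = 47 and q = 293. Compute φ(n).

13432

φ(pq) = (p−1)(q−1) = 46 · 292 = 13432.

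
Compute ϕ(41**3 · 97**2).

626138880

φ(648477689) = 648477689 · (1 − 1/41) · (1 − 1/97)
       = 648477689 · 3840/3977 = 626138880.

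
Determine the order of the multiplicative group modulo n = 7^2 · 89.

φ(7^2) = 7^2 − 7^1 = 49 − 7 = 42.
φ(89) = 89 − 1 = 88.
Multiply: 42 · 88 = 3696.

3696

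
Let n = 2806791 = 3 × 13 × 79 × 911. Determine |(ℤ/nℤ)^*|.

φ(2806791) = 2806791 · (1 − 1/3) · (1 − 1/13) · (1 − 1/79) · (1 − 1/911)
       = 2806791 · 1703520/2806791 = 1703520.

1703520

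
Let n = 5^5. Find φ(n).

2500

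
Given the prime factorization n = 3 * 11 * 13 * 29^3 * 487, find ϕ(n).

φ(3) = 3 − 1 = 2.
φ(11) = 11 − 1 = 10.
φ(13) = 13 − 1 = 12.
φ(29^3) = 29^2·(29−1) = 841·28 = 23548.
φ(487) = 487 − 1 = 486.
Since φ is multiplicative, φ(5095423047) = 2 · 10 · 12 · 23548 · 486 = 2746638720.

2746638720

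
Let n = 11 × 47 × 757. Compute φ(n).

347760

φ(391369) = 391369 · (1 − 1/11) · (1 − 1/47) · (1 − 1/757)
       = 391369 · 347760/391369 = 347760.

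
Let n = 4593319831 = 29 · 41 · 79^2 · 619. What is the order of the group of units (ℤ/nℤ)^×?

4265089920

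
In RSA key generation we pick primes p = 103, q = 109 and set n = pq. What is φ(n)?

φ(pq) = (p−1)(q−1) = 102 · 108 = 11016.

11016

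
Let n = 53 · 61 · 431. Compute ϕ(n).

φ(1393423) = 1393423 · (1 − 1/53) · (1 − 1/61) · (1 − 1/431)
       = 1393423 · 1341600/1393423 = 1341600.

1341600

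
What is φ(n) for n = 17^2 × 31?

8160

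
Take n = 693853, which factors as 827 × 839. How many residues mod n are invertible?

φ(827) = 827 − 1 = 826.
φ(839) = 839 − 1 = 838.
Multiply: 826 · 838 = 692188.

692188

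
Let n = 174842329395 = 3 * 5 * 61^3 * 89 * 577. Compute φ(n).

90532823040

φ(3) = 3 − 1 = 2.
φ(5) = 5 − 1 = 4.
φ(61^3) = 61^3 − 61^2 = 226981 − 3721 = 223260.
φ(89) = 89 − 1 = 88.
φ(577) = 577 − 1 = 576.
Multiply: 2 · 4 · 223260 · 88 · 576 = 90532823040.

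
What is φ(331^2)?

φ(109561) = 109561 · (1 − 1/331)
       = 109561 · 330/331 = 109230.

109230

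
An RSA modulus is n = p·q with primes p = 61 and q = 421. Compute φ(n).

25200

φ(61) = 61 − 1 = 60.
φ(421) = 421 − 1 = 420.
φ(25681) = 60 × 420 = 25200.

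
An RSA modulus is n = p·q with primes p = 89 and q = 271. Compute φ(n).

For distinct primes, φ(pq) = (p−1)(q−1) = 88 × 270 = 23760.

23760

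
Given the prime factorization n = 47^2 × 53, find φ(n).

φ(47^2) = 47^2 − 47^1 = 2209 − 47 = 2162.
φ(53) = 53 − 1 = 52.
Multiply: 2162 · 52 = 112424.

112424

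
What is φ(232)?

112

First factor: 232 = 2**3 × 29.
φ(2^3) = 2^2·(2−1) = 4·1 = 4.
φ(29) = 29 − 1 = 28.
Since φ is multiplicative, φ(232) = 4 · 28 = 112.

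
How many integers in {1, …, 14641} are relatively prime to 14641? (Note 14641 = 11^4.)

13310

φ(14641) = 14641 · (1 − 1/11)
       = 14641 · 10/11 = 13310.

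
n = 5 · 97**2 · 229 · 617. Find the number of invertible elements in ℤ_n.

5231407104

φ(6647129185) = 6647129185 · (1 − 1/5) · (1 − 1/97) · (1 − 1/229) · (1 − 1/617)
       = 6647129185 · 53932032/68527105 = 5231407104.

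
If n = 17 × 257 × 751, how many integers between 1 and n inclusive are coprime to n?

3072000

φ(17) = 17 − 1 = 16.
φ(257) = 257 − 1 = 256.
φ(751) = 751 − 1 = 750.
Since φ is multiplicative, φ(3281119) = 16 · 256 · 750 = 3072000.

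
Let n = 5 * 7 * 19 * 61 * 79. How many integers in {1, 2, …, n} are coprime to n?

φ(3204635) = 3204635 · (1 − 1/5) · (1 − 1/7) · (1 − 1/19) · (1 − 1/61) · (1 − 1/79)
       = 3204635 · 2021760/3204635 = 2021760.

2021760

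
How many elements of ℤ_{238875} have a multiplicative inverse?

100800

Prime factorization: 238875 = 3 * 5^3 * 7^2 * 13.
φ(3) = 3 − 1 = 2.
φ(5^3) = 5^3 − 5^2 = 125 − 25 = 100.
φ(7^2) = 7^1·(7−1) = 7·6 = 42.
φ(13) = 13 − 1 = 12.
Multiply: 2 · 100 · 42 · 12 = 100800.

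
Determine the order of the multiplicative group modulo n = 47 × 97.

φ(4559) = 4559 · (1 − 1/47) · (1 − 1/97)
       = 4559 · 4416/4559 = 4416.

4416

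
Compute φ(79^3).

486798

φ(79^3) = 79^2·(79−1) = 6241·78 = 486798.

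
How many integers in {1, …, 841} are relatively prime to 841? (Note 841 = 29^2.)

812

φ(29^2) = 29^2 − 29^1 = 841 − 29 = 812.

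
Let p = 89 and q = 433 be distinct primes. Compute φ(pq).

φ(n) = (p − 1)(q − 1) = (89−1)(433−1) = 88·432 = 38016.

38016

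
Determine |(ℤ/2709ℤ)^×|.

1512

First factor: 2709 = 3^2 * 7 * 43.
φ(3^2) = 3^2 − 3^1 = 9 − 3 = 6.
φ(7) = 7 − 1 = 6.
φ(43) = 43 − 1 = 42.
φ(2709) = 6 × 6 × 42 = 1512.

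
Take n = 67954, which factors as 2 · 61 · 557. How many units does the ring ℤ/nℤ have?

33360

φ(67954) = 67954 · (1 − 1/2) · (1 − 1/61) · (1 − 1/557)
       = 67954 · 33360/67954 = 33360.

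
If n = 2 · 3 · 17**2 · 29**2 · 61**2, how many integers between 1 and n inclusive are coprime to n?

φ(2) = 2 − 1 = 1.
φ(3) = 3 − 1 = 2.
φ(17^2) = 17^1·(17−1) = 17·16 = 272.
φ(29^2) = 29^2 − 29^1 = 841 − 29 = 812.
φ(61^2) = 61^1·(61−1) = 61·60 = 3660.
φ(5426311974) = 1 × 2 × 272 × 812 × 3660 = 1616724480.

1616724480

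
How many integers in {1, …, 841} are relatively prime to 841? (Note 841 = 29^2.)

812

φ(841) = 841 · (1 − 1/29)
       = 841 · 28/29 = 812.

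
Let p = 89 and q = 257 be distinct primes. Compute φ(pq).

22528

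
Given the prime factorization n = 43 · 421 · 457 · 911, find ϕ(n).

7319894400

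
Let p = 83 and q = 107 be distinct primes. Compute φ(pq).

φ(n) = (p − 1)(q − 1) = (83−1)(107−1) = 82·106 = 8692.

8692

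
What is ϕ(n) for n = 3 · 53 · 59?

6032

φ(3) = 3 − 1 = 2.
φ(53) = 53 − 1 = 52.
φ(59) = 59 − 1 = 58.
Since φ is multiplicative, φ(9381) = 2 · 52 · 58 = 6032.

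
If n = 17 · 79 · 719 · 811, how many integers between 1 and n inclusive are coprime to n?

φ(783115387) = 783115387 · (1 − 1/17) · (1 − 1/79) · (1 − 1/719) · (1 − 1/811)
       = 783115387 · 725811840/783115387 = 725811840.

725811840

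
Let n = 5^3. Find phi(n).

100

φ(125) = 125 · (1 − 1/5)
       = 125 · 4/5 = 100.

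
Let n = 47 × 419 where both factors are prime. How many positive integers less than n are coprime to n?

19228

φ(n) = (p − 1)(q − 1) = (47−1)(419−1) = 46·418 = 19228.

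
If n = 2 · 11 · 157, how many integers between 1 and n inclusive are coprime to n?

1560

φ(3454) = 3454 · (1 − 1/2) · (1 − 1/11) · (1 − 1/157)
       = 3454 · 1560/3454 = 1560.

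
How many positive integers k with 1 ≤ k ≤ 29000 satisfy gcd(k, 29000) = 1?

Prime factorization: 29000 = 2^3 * 5^3 * 29.
φ(29000) = 29000 · (1 − 1/2) · (1 − 1/5) · (1 − 1/29)
       = 29000 · 112/290 = 11200.

11200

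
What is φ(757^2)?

572292

φ(757^2) = 757^1·(757−1) = 757·756 = 572292.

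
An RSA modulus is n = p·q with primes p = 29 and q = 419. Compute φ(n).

φ(12151) = 12151 · (1 − 1/29) · (1 − 1/419)
       = 12151 · 11704/12151 = 11704.

11704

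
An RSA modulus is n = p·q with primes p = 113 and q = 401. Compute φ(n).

44800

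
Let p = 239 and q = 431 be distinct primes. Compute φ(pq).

102340

φ(239) = 239 − 1 = 238.
φ(431) = 431 − 1 = 430.
Multiply: 238 · 430 = 102340.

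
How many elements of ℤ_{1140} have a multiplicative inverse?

288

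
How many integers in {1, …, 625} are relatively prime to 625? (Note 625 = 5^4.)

φ(625) = 625 · (1 − 1/5)
       = 625 · 4/5 = 500.

500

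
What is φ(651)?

Prime factorization: 651 = 3 · 7 · 31.
φ(3) = 3 − 1 = 2.
φ(7) = 7 − 1 = 6.
φ(31) = 31 − 1 = 30.
Multiply: 2 · 6 · 30 = 360.

360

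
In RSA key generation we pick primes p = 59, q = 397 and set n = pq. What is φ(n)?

22968

φ(pq) = (p−1)(q−1) = 58 · 396 = 22968.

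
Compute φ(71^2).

4970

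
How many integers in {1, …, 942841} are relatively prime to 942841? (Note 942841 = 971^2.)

941870

φ(942841) = 942841 · (1 − 1/971)
       = 942841 · 970/971 = 941870.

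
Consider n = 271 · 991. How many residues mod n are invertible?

267300

φ(268561) = 268561 · (1 − 1/271) · (1 − 1/991)
       = 268561 · 267300/268561 = 267300.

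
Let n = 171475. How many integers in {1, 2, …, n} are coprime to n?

129960

171475 = 5^2 × 19^3.
φ(5^2) = 5^1·(5−1) = 5·4 = 20.
φ(19^3) = 19^2·(19−1) = 361·18 = 6498.
Multiply: 20 · 6498 = 129960.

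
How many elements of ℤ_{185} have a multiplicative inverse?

144

First factor: 185 = 5 · 37.
φ(5) = 5 − 1 = 4.
φ(37) = 37 − 1 = 36.
φ(185) = 4 × 36 = 144.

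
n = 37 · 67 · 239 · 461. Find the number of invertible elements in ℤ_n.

φ(37) = 37 − 1 = 36.
φ(67) = 67 − 1 = 66.
φ(239) = 239 − 1 = 238.
φ(461) = 461 − 1 = 460.
Since φ is multiplicative, φ(273133741) = 36 · 66 · 238 · 460 = 260124480.

260124480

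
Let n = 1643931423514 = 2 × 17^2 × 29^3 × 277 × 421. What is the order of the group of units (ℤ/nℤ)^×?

φ(1643931423514) = 1643931423514 · (1 − 1/2) · (1 − 1/17) · (1 − 1/29) · (1 − 1/277) · (1 − 1/421)
       = 1643931423514 · 51932160/114984362 = 742474091520.

742474091520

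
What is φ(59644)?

59644 = 2^2 × 13 × 31 × 37.
φ(59644) = 59644 · (1 − 1/2) · (1 − 1/13) · (1 − 1/31) · (1 − 1/37)
       = 59644 · 12960/29822 = 25920.

25920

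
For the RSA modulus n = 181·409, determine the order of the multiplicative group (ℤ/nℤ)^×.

φ(181) = 181 − 1 = 180.
φ(409) = 409 − 1 = 408.
Since φ is multiplicative, φ(74029) = 180 · 408 = 73440.

73440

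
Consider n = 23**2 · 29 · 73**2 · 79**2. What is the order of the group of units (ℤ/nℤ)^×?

458865703296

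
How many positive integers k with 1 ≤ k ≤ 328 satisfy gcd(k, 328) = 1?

Factor 328: 328 = 2^3 * 41.
φ(2^3) = 2^2·(2−1) = 4·1 = 4.
φ(41) = 41 − 1 = 40.
Multiply: 4 · 40 = 160.

160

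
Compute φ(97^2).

9312

φ(97^2) = 97^1·(97−1) = 97·96 = 9312.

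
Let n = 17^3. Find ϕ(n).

φ(17^3) = 17^3 − 17^2 = 4913 − 289 = 4624.

4624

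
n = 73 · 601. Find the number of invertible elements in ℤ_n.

φ(73) = 73 − 1 = 72.
φ(601) = 601 − 1 = 600.
φ(43873) = 72 × 600 = 43200.

43200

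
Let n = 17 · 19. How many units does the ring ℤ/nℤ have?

φ(323) = 323 · (1 − 1/17) · (1 − 1/19)
       = 323 · 288/323 = 288.

288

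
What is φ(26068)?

10584

First factor: 26068 = 2^2 · 7^3 · 19.
φ(2^2) = 2^1·(2−1) = 2·1 = 2.
φ(7^3) = 7^3 − 7^2 = 343 − 49 = 294.
φ(19) = 19 − 1 = 18.
φ(26068) = 2 × 294 × 18 = 10584.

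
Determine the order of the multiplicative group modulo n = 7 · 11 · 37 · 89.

φ(253561) = 253561 · (1 − 1/7) · (1 − 1/11) · (1 − 1/37) · (1 − 1/89)
       = 253561 · 190080/253561 = 190080.

190080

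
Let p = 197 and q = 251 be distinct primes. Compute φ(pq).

49000

φ(n) = (p − 1)(q − 1) = (197−1)(251−1) = 196·250 = 49000.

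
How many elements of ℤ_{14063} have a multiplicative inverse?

11760

Prime factorization: 14063 = 7^3 × 41.
φ(7^3) = 7^2·(7−1) = 49·6 = 294.
φ(41) = 41 − 1 = 40.
Multiply: 294 · 40 = 11760.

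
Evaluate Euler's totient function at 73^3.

383688

φ(389017) = 389017 · (1 − 1/73)
       = 389017 · 72/73 = 383688.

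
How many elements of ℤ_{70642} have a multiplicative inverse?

Factor 70642: 70642 = 2 × 11 × 13**2 × 19.
φ(2) = 2 − 1 = 1.
φ(11) = 11 − 1 = 10.
φ(13^2) = 13^2 − 13^1 = 169 − 13 = 156.
φ(19) = 19 − 1 = 18.
φ(70642) = 1 × 10 × 156 × 18 = 28080.

28080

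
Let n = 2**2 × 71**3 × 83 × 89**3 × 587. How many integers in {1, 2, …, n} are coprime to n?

φ(2^2) = 2^2 − 2^1 = 4 − 2 = 2.
φ(71^3) = 71^2·(71−1) = 5041·70 = 352870.
φ(83) = 83 − 1 = 82.
φ(89^3) = 89^2·(89−1) = 7921·88 = 697048.
φ(587) = 587 − 1 = 586.
Multiply: 2 · 352870 · 82 · 697048 · 586 = 23638444067047040.

23638444067047040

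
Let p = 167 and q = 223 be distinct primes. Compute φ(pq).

φ(37241) = 37241 · (1 − 1/167) · (1 − 1/223)
       = 37241 · 36852/37241 = 36852.

36852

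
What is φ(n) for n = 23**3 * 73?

837936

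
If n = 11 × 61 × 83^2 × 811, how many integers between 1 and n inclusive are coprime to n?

φ(3748862909) = 3748862909 · (1 − 1/11) · (1 − 1/61) · (1 − 1/83) · (1 − 1/811)
       = 3748862909 · 39852000/45167023 = 3307716000.

3307716000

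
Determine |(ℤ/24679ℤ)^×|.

22176

24679 = 23 * 29 * 37.
φ(23) = 23 − 1 = 22.
φ(29) = 29 − 1 = 28.
φ(37) = 37 − 1 = 36.
φ(24679) = 22 × 28 × 36 = 22176.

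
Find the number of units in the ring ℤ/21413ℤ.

16632

Prime factorization: 21413 = 7^2 * 19 * 23.
φ(7^2) = 7^2 − 7^1 = 49 − 7 = 42.
φ(19) = 19 − 1 = 18.
φ(23) = 23 − 1 = 22.
φ(21413) = 42 × 18 × 22 = 16632.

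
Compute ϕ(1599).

960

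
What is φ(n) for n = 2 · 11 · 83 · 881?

φ(1608706) = 1608706 · (1 − 1/2) · (1 − 1/11) · (1 − 1/83) · (1 − 1/881)
       = 1608706 · 721600/1608706 = 721600.

721600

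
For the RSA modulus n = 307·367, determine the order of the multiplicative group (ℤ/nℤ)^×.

φ(112669) = 112669 · (1 − 1/307) · (1 − 1/367)
       = 112669 · 111996/112669 = 111996.

111996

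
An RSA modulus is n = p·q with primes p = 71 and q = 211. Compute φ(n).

14700

φ(14981) = 14981 · (1 − 1/71) · (1 − 1/211)
       = 14981 · 14700/14981 = 14700.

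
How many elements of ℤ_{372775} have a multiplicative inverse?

259200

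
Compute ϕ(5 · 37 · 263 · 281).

φ(5) = 5 − 1 = 4.
φ(37) = 37 − 1 = 36.
φ(263) = 263 − 1 = 262.
φ(281) = 281 − 1 = 280.
Multiply: 4 · 36 · 262 · 280 = 10563840.

10563840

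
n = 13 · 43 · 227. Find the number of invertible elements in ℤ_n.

φ(126893) = 126893 · (1 − 1/13) · (1 − 1/43) · (1 − 1/227)
       = 126893 · 113904/126893 = 113904.

113904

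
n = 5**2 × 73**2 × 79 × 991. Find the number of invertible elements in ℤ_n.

8117366400

φ(10430052025) = 10430052025 · (1 − 1/5) · (1 − 1/73) · (1 − 1/79) · (1 − 1/991)
       = 10430052025 · 22239360/28575485 = 8117366400.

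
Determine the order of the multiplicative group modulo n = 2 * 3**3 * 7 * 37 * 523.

2029536

φ(7314678) = 7314678 · (1 − 1/2) · (1 − 1/3) · (1 − 1/7) · (1 − 1/37) · (1 − 1/523)
       = 7314678 · 225504/812742 = 2029536.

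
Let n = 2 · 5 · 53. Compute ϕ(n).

208

φ(530) = 530 · (1 − 1/2) · (1 − 1/5) · (1 − 1/53)
       = 530 · 208/530 = 208.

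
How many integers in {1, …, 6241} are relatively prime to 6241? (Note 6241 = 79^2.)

φ(6241) = 6241 · (1 − 1/79)
       = 6241 · 78/79 = 6162.

6162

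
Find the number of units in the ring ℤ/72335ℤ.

50688

First factor: 72335 = 5 * 17 * 23 * 37.
φ(72335) = 72335 · (1 − 1/5) · (1 − 1/17) · (1 − 1/23) · (1 − 1/37)
       = 72335 · 50688/72335 = 50688.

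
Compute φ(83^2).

6806

φ(83^2) = 83^2 − 83^1 = 6889 − 83 = 6806.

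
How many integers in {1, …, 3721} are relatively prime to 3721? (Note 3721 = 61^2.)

3660

φ(3721) = 3721 · (1 − 1/61)
       = 3721 · 60/61 = 3660.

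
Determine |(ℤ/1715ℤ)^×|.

1176

Prime factorization: 1715 = 5 · 7^3.
φ(5) = 5 − 1 = 4.
φ(7^3) = 7^2·(7−1) = 49·6 = 294.
Multiply: 4 · 294 = 1176.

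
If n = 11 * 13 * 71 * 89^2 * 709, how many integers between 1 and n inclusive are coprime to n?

φ(57019136317) = 57019136317 · (1 − 1/11) · (1 − 1/13) · (1 − 1/71) · (1 − 1/89) · (1 − 1/709)
       = 57019136317 · 523353600/640664453 = 46578470400.

46578470400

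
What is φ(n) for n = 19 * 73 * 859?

φ(1191433) = 1191433 · (1 − 1/19) · (1 − 1/73) · (1 − 1/859)
       = 1191433 · 1111968/1191433 = 1111968.

1111968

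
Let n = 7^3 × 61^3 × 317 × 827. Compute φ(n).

17132683055040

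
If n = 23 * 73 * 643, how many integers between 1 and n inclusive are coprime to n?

1016928

φ(23) = 23 − 1 = 22.
φ(73) = 73 − 1 = 72.
φ(643) = 643 − 1 = 642.
φ(1079597) = 22 × 72 × 642 = 1016928.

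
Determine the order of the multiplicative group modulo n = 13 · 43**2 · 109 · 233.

543013632

φ(610467689) = 610467689 · (1 − 1/13) · (1 − 1/43) · (1 − 1/109) · (1 − 1/233)
       = 610467689 · 12628224/14196923 = 543013632.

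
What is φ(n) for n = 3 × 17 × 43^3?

2485056

φ(3) = 3 − 1 = 2.
φ(17) = 17 − 1 = 16.
φ(43^3) = 43^2·(43−1) = 1849·42 = 77658.
φ(4054857) = 2 × 16 × 77658 = 2485056.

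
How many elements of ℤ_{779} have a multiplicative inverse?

Factor 779: 779 = 19 × 41.
φ(19) = 19 − 1 = 18.
φ(41) = 41 − 1 = 40.
Since φ is multiplicative, φ(779) = 18 · 40 = 720.

720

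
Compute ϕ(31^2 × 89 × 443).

φ(37889347) = 37889347 · (1 − 1/31) · (1 − 1/89) · (1 − 1/443)
       = 37889347 · 1166880/1222237 = 36173280.

36173280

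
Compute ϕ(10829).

8064

10829 = 7^2 · 13 · 17.
φ(10829) = 10829 · (1 − 1/7) · (1 − 1/13) · (1 − 1/17)
       = 10829 · 1152/1547 = 8064.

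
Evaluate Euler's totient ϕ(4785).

2240

Factor 4785: 4785 = 3 * 5 * 11 * 29.
φ(4785) = 4785 · (1 − 1/3) · (1 − 1/5) · (1 − 1/11) · (1 − 1/29)
       = 4785 · 2240/4785 = 2240.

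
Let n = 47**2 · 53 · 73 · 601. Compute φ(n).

4856716800

φ(47^2) = 47^1·(47−1) = 47·46 = 2162.
φ(53) = 53 − 1 = 52.
φ(73) = 73 − 1 = 72.
φ(601) = 601 − 1 = 600.
Multiply: 2162 · 52 · 72 · 600 = 4856716800.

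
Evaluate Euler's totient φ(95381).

73920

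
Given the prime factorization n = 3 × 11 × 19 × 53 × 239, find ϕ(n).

4455360

φ(3) = 3 − 1 = 2.
φ(11) = 11 − 1 = 10.
φ(19) = 19 − 1 = 18.
φ(53) = 53 − 1 = 52.
φ(239) = 239 − 1 = 238.
Since φ is multiplicative, φ(7942209) = 2 · 10 · 18 · 52 · 238 = 4455360.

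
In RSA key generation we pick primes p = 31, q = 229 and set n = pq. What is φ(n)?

φ(31) = 31 − 1 = 30.
φ(229) = 229 − 1 = 228.
Since φ is multiplicative, φ(7099) = 30 · 228 = 6840.

6840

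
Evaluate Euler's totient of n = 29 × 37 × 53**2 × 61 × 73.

φ(13421595821) = 13421595821 · (1 − 1/29) · (1 − 1/37) · (1 − 1/53) · (1 − 1/61) · (1 − 1/73)
       = 13421595821 · 226437120/253237657 = 12001167360.

12001167360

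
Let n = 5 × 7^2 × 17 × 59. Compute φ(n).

155904

φ(245735) = 245735 · (1 − 1/5) · (1 − 1/7) · (1 − 1/17) · (1 − 1/59)
       = 245735 · 22272/35105 = 155904.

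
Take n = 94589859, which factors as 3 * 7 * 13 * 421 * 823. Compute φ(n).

49714560

φ(3) = 3 − 1 = 2.
φ(7) = 7 − 1 = 6.
φ(13) = 13 − 1 = 12.
φ(421) = 421 − 1 = 420.
φ(823) = 823 − 1 = 822.
Since φ is multiplicative, φ(94589859) = 2 · 6 · 12 · 420 · 822 = 49714560.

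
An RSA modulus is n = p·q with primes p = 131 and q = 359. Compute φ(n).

46540

φ(pq) = (p−1)(q−1) = 130 · 358 = 46540.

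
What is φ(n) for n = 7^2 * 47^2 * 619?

56116872

φ(67001179) = 67001179 · (1 − 1/7) · (1 − 1/47) · (1 − 1/619)
       = 67001179 · 170568/203651 = 56116872.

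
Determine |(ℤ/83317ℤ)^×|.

69888

83317 = 13**2 · 17 · 29.
φ(13^2) = 13^1·(13−1) = 13·12 = 156.
φ(17) = 17 − 1 = 16.
φ(29) = 29 − 1 = 28.
Multiply: 156 · 16 · 28 = 69888.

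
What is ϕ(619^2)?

φ(383161) = 383161 · (1 − 1/619)
       = 383161 · 618/619 = 382542.

382542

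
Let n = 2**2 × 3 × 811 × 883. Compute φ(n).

2857680

φ(8593356) = 8593356 · (1 − 1/2) · (1 − 1/3) · (1 − 1/811) · (1 − 1/883)
       = 8593356 · 1428840/4296678 = 2857680.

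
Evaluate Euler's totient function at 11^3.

φ(1331) = 1331 · (1 − 1/11)
       = 1331 · 10/11 = 1210.

1210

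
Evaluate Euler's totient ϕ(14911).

Prime factorization: 14911 = 13 * 31 * 37.
φ(13) = 13 − 1 = 12.
φ(31) = 31 − 1 = 30.
φ(37) = 37 − 1 = 36.
Since φ is multiplicative, φ(14911) = 12 · 30 · 36 = 12960.

12960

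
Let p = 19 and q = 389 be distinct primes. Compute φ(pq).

φ(pq) = (p−1)(q−1) = 18 · 388 = 6984.

6984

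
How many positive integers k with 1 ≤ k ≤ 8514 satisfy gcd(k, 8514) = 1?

First factor: 8514 = 2 × 3^2 × 11 × 43.
φ(8514) = 8514 · (1 − 1/2) · (1 − 1/3) · (1 − 1/11) · (1 − 1/43)
       = 8514 · 840/2838 = 2520.

2520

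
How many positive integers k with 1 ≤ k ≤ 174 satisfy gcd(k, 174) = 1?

56

Factor 174: 174 = 2 · 3 · 29.
φ(174) = 174 · (1 − 1/2) · (1 − 1/3) · (1 − 1/29)
       = 174 · 56/174 = 56.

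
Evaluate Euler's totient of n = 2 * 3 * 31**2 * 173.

φ(997518) = 997518 · (1 − 1/2) · (1 − 1/3) · (1 − 1/31) · (1 − 1/173)
       = 997518 · 10320/32178 = 319920.

319920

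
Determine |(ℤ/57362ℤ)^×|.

25872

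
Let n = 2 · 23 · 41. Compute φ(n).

880

φ(1886) = 1886 · (1 − 1/2) · (1 − 1/23) · (1 − 1/41)
       = 1886 · 880/1886 = 880.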